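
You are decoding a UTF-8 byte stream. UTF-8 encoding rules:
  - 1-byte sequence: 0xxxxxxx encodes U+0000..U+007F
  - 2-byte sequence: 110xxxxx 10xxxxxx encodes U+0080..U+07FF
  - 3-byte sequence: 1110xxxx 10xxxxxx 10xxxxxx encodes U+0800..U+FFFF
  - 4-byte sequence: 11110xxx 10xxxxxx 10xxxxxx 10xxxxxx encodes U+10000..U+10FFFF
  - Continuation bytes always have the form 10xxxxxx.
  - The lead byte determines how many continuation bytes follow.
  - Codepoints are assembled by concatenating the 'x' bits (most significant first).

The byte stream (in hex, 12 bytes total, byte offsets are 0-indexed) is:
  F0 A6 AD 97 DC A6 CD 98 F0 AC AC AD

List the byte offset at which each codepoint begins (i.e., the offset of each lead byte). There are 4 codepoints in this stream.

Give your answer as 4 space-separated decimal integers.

Byte[0]=F0: 4-byte lead, need 3 cont bytes. acc=0x0
Byte[1]=A6: continuation. acc=(acc<<6)|0x26=0x26
Byte[2]=AD: continuation. acc=(acc<<6)|0x2D=0x9AD
Byte[3]=97: continuation. acc=(acc<<6)|0x17=0x26B57
Completed: cp=U+26B57 (starts at byte 0)
Byte[4]=DC: 2-byte lead, need 1 cont bytes. acc=0x1C
Byte[5]=A6: continuation. acc=(acc<<6)|0x26=0x726
Completed: cp=U+0726 (starts at byte 4)
Byte[6]=CD: 2-byte lead, need 1 cont bytes. acc=0xD
Byte[7]=98: continuation. acc=(acc<<6)|0x18=0x358
Completed: cp=U+0358 (starts at byte 6)
Byte[8]=F0: 4-byte lead, need 3 cont bytes. acc=0x0
Byte[9]=AC: continuation. acc=(acc<<6)|0x2C=0x2C
Byte[10]=AC: continuation. acc=(acc<<6)|0x2C=0xB2C
Byte[11]=AD: continuation. acc=(acc<<6)|0x2D=0x2CB2D
Completed: cp=U+2CB2D (starts at byte 8)

Answer: 0 4 6 8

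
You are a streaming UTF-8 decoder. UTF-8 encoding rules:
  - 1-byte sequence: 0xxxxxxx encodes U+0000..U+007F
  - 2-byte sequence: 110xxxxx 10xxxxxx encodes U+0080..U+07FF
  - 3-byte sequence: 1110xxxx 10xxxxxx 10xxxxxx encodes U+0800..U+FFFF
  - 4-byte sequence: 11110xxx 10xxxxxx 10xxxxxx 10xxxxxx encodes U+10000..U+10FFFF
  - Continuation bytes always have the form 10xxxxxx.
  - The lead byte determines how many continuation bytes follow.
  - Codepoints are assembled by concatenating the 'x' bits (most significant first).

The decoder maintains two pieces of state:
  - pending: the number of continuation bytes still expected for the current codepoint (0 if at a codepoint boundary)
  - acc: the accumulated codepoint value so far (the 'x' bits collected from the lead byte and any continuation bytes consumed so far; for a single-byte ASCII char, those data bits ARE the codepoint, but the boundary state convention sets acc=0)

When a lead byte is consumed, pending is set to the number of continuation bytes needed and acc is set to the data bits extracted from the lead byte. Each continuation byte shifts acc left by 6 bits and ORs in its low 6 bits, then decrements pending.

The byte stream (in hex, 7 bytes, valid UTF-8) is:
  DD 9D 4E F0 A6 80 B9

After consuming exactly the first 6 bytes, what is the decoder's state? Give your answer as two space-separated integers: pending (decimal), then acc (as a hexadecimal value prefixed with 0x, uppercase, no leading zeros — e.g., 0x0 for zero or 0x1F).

Byte[0]=DD: 2-byte lead. pending=1, acc=0x1D
Byte[1]=9D: continuation. acc=(acc<<6)|0x1D=0x75D, pending=0
Byte[2]=4E: 1-byte. pending=0, acc=0x0
Byte[3]=F0: 4-byte lead. pending=3, acc=0x0
Byte[4]=A6: continuation. acc=(acc<<6)|0x26=0x26, pending=2
Byte[5]=80: continuation. acc=(acc<<6)|0x00=0x980, pending=1

Answer: 1 0x980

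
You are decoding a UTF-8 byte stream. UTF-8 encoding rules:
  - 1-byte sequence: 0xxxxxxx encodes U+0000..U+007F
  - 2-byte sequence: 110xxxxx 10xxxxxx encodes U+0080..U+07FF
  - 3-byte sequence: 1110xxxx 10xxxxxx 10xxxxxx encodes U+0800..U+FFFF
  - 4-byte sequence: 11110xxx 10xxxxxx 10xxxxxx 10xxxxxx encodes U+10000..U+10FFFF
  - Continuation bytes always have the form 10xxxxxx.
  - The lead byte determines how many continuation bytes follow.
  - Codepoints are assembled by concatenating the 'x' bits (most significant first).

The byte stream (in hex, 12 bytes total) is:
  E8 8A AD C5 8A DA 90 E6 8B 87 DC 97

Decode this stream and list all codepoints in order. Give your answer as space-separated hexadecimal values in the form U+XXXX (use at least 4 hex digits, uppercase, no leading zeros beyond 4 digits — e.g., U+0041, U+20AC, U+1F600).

Answer: U+82AD U+014A U+0690 U+62C7 U+0717

Derivation:
Byte[0]=E8: 3-byte lead, need 2 cont bytes. acc=0x8
Byte[1]=8A: continuation. acc=(acc<<6)|0x0A=0x20A
Byte[2]=AD: continuation. acc=(acc<<6)|0x2D=0x82AD
Completed: cp=U+82AD (starts at byte 0)
Byte[3]=C5: 2-byte lead, need 1 cont bytes. acc=0x5
Byte[4]=8A: continuation. acc=(acc<<6)|0x0A=0x14A
Completed: cp=U+014A (starts at byte 3)
Byte[5]=DA: 2-byte lead, need 1 cont bytes. acc=0x1A
Byte[6]=90: continuation. acc=(acc<<6)|0x10=0x690
Completed: cp=U+0690 (starts at byte 5)
Byte[7]=E6: 3-byte lead, need 2 cont bytes. acc=0x6
Byte[8]=8B: continuation. acc=(acc<<6)|0x0B=0x18B
Byte[9]=87: continuation. acc=(acc<<6)|0x07=0x62C7
Completed: cp=U+62C7 (starts at byte 7)
Byte[10]=DC: 2-byte lead, need 1 cont bytes. acc=0x1C
Byte[11]=97: continuation. acc=(acc<<6)|0x17=0x717
Completed: cp=U+0717 (starts at byte 10)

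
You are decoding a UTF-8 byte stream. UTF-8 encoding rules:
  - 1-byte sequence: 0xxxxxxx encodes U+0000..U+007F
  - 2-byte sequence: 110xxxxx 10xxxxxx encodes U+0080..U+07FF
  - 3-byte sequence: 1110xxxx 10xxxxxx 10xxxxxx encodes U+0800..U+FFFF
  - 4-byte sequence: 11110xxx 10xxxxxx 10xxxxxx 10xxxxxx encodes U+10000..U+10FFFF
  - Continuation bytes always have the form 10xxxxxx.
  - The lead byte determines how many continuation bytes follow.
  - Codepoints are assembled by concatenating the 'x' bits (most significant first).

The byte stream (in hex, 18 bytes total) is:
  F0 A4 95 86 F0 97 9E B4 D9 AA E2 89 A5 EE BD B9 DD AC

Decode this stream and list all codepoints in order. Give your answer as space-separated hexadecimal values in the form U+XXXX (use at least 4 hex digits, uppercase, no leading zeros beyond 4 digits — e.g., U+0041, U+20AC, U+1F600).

Answer: U+24546 U+177B4 U+066A U+2265 U+EF79 U+076C

Derivation:
Byte[0]=F0: 4-byte lead, need 3 cont bytes. acc=0x0
Byte[1]=A4: continuation. acc=(acc<<6)|0x24=0x24
Byte[2]=95: continuation. acc=(acc<<6)|0x15=0x915
Byte[3]=86: continuation. acc=(acc<<6)|0x06=0x24546
Completed: cp=U+24546 (starts at byte 0)
Byte[4]=F0: 4-byte lead, need 3 cont bytes. acc=0x0
Byte[5]=97: continuation. acc=(acc<<6)|0x17=0x17
Byte[6]=9E: continuation. acc=(acc<<6)|0x1E=0x5DE
Byte[7]=B4: continuation. acc=(acc<<6)|0x34=0x177B4
Completed: cp=U+177B4 (starts at byte 4)
Byte[8]=D9: 2-byte lead, need 1 cont bytes. acc=0x19
Byte[9]=AA: continuation. acc=(acc<<6)|0x2A=0x66A
Completed: cp=U+066A (starts at byte 8)
Byte[10]=E2: 3-byte lead, need 2 cont bytes. acc=0x2
Byte[11]=89: continuation. acc=(acc<<6)|0x09=0x89
Byte[12]=A5: continuation. acc=(acc<<6)|0x25=0x2265
Completed: cp=U+2265 (starts at byte 10)
Byte[13]=EE: 3-byte lead, need 2 cont bytes. acc=0xE
Byte[14]=BD: continuation. acc=(acc<<6)|0x3D=0x3BD
Byte[15]=B9: continuation. acc=(acc<<6)|0x39=0xEF79
Completed: cp=U+EF79 (starts at byte 13)
Byte[16]=DD: 2-byte lead, need 1 cont bytes. acc=0x1D
Byte[17]=AC: continuation. acc=(acc<<6)|0x2C=0x76C
Completed: cp=U+076C (starts at byte 16)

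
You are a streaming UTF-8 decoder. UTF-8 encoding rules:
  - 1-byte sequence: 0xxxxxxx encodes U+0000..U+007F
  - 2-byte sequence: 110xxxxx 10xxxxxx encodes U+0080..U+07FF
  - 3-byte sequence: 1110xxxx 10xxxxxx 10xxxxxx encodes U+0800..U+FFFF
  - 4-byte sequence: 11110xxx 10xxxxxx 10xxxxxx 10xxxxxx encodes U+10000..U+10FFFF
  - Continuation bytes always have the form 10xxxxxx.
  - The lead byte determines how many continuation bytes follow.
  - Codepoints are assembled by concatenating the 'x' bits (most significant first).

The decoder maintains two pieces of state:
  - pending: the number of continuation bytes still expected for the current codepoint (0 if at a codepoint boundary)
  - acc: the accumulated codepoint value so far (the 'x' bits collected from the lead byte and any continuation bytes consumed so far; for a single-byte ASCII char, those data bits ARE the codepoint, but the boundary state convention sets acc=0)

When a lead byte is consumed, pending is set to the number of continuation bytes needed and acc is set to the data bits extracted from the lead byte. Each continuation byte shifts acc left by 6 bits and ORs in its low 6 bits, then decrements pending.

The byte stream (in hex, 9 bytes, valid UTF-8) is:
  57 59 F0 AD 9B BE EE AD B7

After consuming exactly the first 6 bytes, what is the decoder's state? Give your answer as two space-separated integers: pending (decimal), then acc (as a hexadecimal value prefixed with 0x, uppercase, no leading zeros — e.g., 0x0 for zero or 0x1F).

Byte[0]=57: 1-byte. pending=0, acc=0x0
Byte[1]=59: 1-byte. pending=0, acc=0x0
Byte[2]=F0: 4-byte lead. pending=3, acc=0x0
Byte[3]=AD: continuation. acc=(acc<<6)|0x2D=0x2D, pending=2
Byte[4]=9B: continuation. acc=(acc<<6)|0x1B=0xB5B, pending=1
Byte[5]=BE: continuation. acc=(acc<<6)|0x3E=0x2D6FE, pending=0

Answer: 0 0x2D6FE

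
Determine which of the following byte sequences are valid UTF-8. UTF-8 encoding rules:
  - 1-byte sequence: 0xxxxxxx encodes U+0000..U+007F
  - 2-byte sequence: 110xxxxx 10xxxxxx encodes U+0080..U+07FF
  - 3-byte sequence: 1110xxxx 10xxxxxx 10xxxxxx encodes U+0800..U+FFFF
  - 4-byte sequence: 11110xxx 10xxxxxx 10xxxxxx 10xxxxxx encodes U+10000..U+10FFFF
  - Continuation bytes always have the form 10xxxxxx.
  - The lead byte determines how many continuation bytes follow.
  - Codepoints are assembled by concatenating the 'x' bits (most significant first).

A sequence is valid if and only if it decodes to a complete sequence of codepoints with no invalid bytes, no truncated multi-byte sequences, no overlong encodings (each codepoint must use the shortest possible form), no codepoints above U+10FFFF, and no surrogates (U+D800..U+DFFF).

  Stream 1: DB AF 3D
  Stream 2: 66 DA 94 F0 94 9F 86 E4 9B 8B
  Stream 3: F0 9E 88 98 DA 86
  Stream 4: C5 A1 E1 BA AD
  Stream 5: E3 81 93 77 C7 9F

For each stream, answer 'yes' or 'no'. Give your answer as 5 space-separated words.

Stream 1: decodes cleanly. VALID
Stream 2: decodes cleanly. VALID
Stream 3: decodes cleanly. VALID
Stream 4: decodes cleanly. VALID
Stream 5: decodes cleanly. VALID

Answer: yes yes yes yes yes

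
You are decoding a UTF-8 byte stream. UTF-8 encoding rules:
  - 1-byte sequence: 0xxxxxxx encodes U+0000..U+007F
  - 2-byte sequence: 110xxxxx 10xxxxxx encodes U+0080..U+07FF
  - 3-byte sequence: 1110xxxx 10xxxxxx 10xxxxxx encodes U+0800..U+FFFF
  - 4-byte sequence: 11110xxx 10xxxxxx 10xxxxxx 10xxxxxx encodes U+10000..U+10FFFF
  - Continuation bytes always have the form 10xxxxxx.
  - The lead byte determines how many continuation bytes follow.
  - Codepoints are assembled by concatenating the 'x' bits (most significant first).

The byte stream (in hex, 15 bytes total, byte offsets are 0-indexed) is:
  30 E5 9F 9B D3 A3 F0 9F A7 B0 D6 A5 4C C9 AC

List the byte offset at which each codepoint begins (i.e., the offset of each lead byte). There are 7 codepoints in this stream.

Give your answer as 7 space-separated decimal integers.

Byte[0]=30: 1-byte ASCII. cp=U+0030
Byte[1]=E5: 3-byte lead, need 2 cont bytes. acc=0x5
Byte[2]=9F: continuation. acc=(acc<<6)|0x1F=0x15F
Byte[3]=9B: continuation. acc=(acc<<6)|0x1B=0x57DB
Completed: cp=U+57DB (starts at byte 1)
Byte[4]=D3: 2-byte lead, need 1 cont bytes. acc=0x13
Byte[5]=A3: continuation. acc=(acc<<6)|0x23=0x4E3
Completed: cp=U+04E3 (starts at byte 4)
Byte[6]=F0: 4-byte lead, need 3 cont bytes. acc=0x0
Byte[7]=9F: continuation. acc=(acc<<6)|0x1F=0x1F
Byte[8]=A7: continuation. acc=(acc<<6)|0x27=0x7E7
Byte[9]=B0: continuation. acc=(acc<<6)|0x30=0x1F9F0
Completed: cp=U+1F9F0 (starts at byte 6)
Byte[10]=D6: 2-byte lead, need 1 cont bytes. acc=0x16
Byte[11]=A5: continuation. acc=(acc<<6)|0x25=0x5A5
Completed: cp=U+05A5 (starts at byte 10)
Byte[12]=4C: 1-byte ASCII. cp=U+004C
Byte[13]=C9: 2-byte lead, need 1 cont bytes. acc=0x9
Byte[14]=AC: continuation. acc=(acc<<6)|0x2C=0x26C
Completed: cp=U+026C (starts at byte 13)

Answer: 0 1 4 6 10 12 13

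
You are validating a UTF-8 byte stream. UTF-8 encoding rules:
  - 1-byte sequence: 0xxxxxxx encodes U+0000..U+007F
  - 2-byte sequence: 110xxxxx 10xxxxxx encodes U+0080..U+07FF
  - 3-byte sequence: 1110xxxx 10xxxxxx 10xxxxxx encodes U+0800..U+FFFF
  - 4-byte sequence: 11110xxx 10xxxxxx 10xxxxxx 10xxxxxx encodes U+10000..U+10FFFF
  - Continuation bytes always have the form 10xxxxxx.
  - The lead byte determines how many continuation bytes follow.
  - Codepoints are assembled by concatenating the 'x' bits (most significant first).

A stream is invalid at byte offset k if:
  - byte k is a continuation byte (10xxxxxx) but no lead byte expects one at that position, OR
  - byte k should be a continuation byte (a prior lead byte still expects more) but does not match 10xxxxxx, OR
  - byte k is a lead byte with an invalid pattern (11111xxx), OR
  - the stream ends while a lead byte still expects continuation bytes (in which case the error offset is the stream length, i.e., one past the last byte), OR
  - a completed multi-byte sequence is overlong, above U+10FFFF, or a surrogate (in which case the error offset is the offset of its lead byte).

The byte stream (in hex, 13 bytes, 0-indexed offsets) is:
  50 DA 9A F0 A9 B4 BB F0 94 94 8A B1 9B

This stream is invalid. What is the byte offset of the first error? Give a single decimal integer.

Answer: 11

Derivation:
Byte[0]=50: 1-byte ASCII. cp=U+0050
Byte[1]=DA: 2-byte lead, need 1 cont bytes. acc=0x1A
Byte[2]=9A: continuation. acc=(acc<<6)|0x1A=0x69A
Completed: cp=U+069A (starts at byte 1)
Byte[3]=F0: 4-byte lead, need 3 cont bytes. acc=0x0
Byte[4]=A9: continuation. acc=(acc<<6)|0x29=0x29
Byte[5]=B4: continuation. acc=(acc<<6)|0x34=0xA74
Byte[6]=BB: continuation. acc=(acc<<6)|0x3B=0x29D3B
Completed: cp=U+29D3B (starts at byte 3)
Byte[7]=F0: 4-byte lead, need 3 cont bytes. acc=0x0
Byte[8]=94: continuation. acc=(acc<<6)|0x14=0x14
Byte[9]=94: continuation. acc=(acc<<6)|0x14=0x514
Byte[10]=8A: continuation. acc=(acc<<6)|0x0A=0x1450A
Completed: cp=U+1450A (starts at byte 7)
Byte[11]=B1: INVALID lead byte (not 0xxx/110x/1110/11110)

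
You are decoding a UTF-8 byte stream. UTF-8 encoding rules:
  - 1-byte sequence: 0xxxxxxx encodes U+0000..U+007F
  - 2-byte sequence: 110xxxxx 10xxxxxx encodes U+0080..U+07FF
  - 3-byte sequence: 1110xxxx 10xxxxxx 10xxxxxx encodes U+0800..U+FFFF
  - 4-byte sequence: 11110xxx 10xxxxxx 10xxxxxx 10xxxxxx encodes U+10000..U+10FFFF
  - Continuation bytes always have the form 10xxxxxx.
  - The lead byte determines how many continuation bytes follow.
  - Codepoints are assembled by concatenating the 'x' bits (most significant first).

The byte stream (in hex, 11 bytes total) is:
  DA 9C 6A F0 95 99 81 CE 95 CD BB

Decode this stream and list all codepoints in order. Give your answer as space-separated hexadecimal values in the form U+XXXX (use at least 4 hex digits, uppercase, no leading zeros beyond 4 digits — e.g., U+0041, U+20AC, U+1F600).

Byte[0]=DA: 2-byte lead, need 1 cont bytes. acc=0x1A
Byte[1]=9C: continuation. acc=(acc<<6)|0x1C=0x69C
Completed: cp=U+069C (starts at byte 0)
Byte[2]=6A: 1-byte ASCII. cp=U+006A
Byte[3]=F0: 4-byte lead, need 3 cont bytes. acc=0x0
Byte[4]=95: continuation. acc=(acc<<6)|0x15=0x15
Byte[5]=99: continuation. acc=(acc<<6)|0x19=0x559
Byte[6]=81: continuation. acc=(acc<<6)|0x01=0x15641
Completed: cp=U+15641 (starts at byte 3)
Byte[7]=CE: 2-byte lead, need 1 cont bytes. acc=0xE
Byte[8]=95: continuation. acc=(acc<<6)|0x15=0x395
Completed: cp=U+0395 (starts at byte 7)
Byte[9]=CD: 2-byte lead, need 1 cont bytes. acc=0xD
Byte[10]=BB: continuation. acc=(acc<<6)|0x3B=0x37B
Completed: cp=U+037B (starts at byte 9)

Answer: U+069C U+006A U+15641 U+0395 U+037B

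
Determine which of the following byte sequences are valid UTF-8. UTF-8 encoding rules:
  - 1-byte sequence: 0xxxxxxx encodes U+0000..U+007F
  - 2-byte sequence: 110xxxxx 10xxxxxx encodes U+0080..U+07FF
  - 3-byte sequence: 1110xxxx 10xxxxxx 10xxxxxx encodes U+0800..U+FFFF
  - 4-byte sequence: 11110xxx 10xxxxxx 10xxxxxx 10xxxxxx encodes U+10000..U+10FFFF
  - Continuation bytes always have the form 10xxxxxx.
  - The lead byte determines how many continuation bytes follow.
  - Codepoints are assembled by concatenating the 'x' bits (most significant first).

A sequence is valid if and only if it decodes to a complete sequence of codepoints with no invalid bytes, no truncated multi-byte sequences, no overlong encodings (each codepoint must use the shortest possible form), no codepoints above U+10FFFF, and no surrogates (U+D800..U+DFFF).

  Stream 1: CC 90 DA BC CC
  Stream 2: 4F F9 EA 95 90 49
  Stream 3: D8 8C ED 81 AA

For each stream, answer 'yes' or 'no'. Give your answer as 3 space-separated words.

Stream 1: error at byte offset 5. INVALID
Stream 2: error at byte offset 1. INVALID
Stream 3: decodes cleanly. VALID

Answer: no no yes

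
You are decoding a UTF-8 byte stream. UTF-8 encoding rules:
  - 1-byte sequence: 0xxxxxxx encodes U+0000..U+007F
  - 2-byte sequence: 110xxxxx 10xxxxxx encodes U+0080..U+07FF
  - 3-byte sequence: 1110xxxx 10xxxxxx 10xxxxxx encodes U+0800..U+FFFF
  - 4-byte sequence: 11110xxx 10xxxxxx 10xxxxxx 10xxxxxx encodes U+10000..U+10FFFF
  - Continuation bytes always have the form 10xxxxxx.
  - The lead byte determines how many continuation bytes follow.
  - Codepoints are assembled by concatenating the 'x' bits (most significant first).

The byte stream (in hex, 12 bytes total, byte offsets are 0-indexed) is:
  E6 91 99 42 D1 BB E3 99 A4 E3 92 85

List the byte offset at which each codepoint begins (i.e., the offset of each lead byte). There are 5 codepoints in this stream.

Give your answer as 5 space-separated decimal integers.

Answer: 0 3 4 6 9

Derivation:
Byte[0]=E6: 3-byte lead, need 2 cont bytes. acc=0x6
Byte[1]=91: continuation. acc=(acc<<6)|0x11=0x191
Byte[2]=99: continuation. acc=(acc<<6)|0x19=0x6459
Completed: cp=U+6459 (starts at byte 0)
Byte[3]=42: 1-byte ASCII. cp=U+0042
Byte[4]=D1: 2-byte lead, need 1 cont bytes. acc=0x11
Byte[5]=BB: continuation. acc=(acc<<6)|0x3B=0x47B
Completed: cp=U+047B (starts at byte 4)
Byte[6]=E3: 3-byte lead, need 2 cont bytes. acc=0x3
Byte[7]=99: continuation. acc=(acc<<6)|0x19=0xD9
Byte[8]=A4: continuation. acc=(acc<<6)|0x24=0x3664
Completed: cp=U+3664 (starts at byte 6)
Byte[9]=E3: 3-byte lead, need 2 cont bytes. acc=0x3
Byte[10]=92: continuation. acc=(acc<<6)|0x12=0xD2
Byte[11]=85: continuation. acc=(acc<<6)|0x05=0x3485
Completed: cp=U+3485 (starts at byte 9)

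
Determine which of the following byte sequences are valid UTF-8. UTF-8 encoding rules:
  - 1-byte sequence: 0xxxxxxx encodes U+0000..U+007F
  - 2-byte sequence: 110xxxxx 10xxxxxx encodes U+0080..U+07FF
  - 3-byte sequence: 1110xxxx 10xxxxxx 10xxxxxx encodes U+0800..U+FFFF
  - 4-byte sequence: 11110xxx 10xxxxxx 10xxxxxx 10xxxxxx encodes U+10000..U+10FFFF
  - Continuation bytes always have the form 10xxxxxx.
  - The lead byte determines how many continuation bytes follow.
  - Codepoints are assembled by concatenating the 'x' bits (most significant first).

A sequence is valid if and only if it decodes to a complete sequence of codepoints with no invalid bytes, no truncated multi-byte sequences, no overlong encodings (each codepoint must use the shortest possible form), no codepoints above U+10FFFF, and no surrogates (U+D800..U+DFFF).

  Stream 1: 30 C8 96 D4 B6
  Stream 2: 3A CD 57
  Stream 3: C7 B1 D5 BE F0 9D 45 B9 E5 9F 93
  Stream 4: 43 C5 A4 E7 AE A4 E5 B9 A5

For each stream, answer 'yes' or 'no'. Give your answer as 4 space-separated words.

Answer: yes no no yes

Derivation:
Stream 1: decodes cleanly. VALID
Stream 2: error at byte offset 2. INVALID
Stream 3: error at byte offset 6. INVALID
Stream 4: decodes cleanly. VALID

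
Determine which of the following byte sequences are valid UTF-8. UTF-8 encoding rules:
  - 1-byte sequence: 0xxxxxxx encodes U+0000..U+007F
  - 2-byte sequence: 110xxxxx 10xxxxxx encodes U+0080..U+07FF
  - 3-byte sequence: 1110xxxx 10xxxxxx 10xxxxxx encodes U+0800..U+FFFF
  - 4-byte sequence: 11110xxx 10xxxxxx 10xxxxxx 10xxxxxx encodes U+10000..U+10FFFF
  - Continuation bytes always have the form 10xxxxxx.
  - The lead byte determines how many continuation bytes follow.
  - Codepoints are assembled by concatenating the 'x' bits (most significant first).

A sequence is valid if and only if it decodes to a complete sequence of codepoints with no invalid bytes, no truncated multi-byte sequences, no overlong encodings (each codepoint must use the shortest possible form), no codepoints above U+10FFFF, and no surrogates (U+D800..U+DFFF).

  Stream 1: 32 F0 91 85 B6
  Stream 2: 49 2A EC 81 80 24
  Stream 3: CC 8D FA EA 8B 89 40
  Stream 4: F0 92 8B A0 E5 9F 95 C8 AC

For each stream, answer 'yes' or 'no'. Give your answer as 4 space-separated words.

Stream 1: decodes cleanly. VALID
Stream 2: decodes cleanly. VALID
Stream 3: error at byte offset 2. INVALID
Stream 4: decodes cleanly. VALID

Answer: yes yes no yes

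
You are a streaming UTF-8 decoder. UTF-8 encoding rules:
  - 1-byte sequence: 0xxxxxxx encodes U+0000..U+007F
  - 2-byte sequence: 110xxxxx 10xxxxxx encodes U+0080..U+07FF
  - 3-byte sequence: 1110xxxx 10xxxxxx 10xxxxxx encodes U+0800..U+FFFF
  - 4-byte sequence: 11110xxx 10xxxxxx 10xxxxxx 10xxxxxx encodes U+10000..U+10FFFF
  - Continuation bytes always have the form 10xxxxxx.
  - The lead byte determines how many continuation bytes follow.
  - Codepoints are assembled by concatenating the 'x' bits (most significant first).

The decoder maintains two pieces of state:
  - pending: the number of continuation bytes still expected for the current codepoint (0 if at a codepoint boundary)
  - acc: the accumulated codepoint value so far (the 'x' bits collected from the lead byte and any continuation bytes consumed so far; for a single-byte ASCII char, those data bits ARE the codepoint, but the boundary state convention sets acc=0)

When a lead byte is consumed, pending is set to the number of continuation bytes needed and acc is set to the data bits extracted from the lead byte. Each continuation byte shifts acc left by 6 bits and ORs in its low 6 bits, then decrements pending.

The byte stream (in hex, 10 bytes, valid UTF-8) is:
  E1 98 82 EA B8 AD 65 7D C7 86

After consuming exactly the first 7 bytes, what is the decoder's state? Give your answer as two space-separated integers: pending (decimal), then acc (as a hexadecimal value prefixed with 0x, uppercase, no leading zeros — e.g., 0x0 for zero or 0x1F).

Byte[0]=E1: 3-byte lead. pending=2, acc=0x1
Byte[1]=98: continuation. acc=(acc<<6)|0x18=0x58, pending=1
Byte[2]=82: continuation. acc=(acc<<6)|0x02=0x1602, pending=0
Byte[3]=EA: 3-byte lead. pending=2, acc=0xA
Byte[4]=B8: continuation. acc=(acc<<6)|0x38=0x2B8, pending=1
Byte[5]=AD: continuation. acc=(acc<<6)|0x2D=0xAE2D, pending=0
Byte[6]=65: 1-byte. pending=0, acc=0x0

Answer: 0 0x0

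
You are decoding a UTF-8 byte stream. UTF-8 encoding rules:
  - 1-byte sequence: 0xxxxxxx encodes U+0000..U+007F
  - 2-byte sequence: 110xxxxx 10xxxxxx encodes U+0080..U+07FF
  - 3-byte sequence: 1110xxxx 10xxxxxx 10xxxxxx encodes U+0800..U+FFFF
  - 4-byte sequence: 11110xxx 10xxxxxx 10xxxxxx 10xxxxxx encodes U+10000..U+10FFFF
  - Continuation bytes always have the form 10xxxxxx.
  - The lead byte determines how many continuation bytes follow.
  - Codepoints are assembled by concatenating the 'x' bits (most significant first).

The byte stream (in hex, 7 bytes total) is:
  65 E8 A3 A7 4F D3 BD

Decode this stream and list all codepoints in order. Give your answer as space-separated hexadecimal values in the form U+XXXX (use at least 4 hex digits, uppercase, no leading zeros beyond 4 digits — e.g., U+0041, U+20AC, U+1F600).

Answer: U+0065 U+88E7 U+004F U+04FD

Derivation:
Byte[0]=65: 1-byte ASCII. cp=U+0065
Byte[1]=E8: 3-byte lead, need 2 cont bytes. acc=0x8
Byte[2]=A3: continuation. acc=(acc<<6)|0x23=0x223
Byte[3]=A7: continuation. acc=(acc<<6)|0x27=0x88E7
Completed: cp=U+88E7 (starts at byte 1)
Byte[4]=4F: 1-byte ASCII. cp=U+004F
Byte[5]=D3: 2-byte lead, need 1 cont bytes. acc=0x13
Byte[6]=BD: continuation. acc=(acc<<6)|0x3D=0x4FD
Completed: cp=U+04FD (starts at byte 5)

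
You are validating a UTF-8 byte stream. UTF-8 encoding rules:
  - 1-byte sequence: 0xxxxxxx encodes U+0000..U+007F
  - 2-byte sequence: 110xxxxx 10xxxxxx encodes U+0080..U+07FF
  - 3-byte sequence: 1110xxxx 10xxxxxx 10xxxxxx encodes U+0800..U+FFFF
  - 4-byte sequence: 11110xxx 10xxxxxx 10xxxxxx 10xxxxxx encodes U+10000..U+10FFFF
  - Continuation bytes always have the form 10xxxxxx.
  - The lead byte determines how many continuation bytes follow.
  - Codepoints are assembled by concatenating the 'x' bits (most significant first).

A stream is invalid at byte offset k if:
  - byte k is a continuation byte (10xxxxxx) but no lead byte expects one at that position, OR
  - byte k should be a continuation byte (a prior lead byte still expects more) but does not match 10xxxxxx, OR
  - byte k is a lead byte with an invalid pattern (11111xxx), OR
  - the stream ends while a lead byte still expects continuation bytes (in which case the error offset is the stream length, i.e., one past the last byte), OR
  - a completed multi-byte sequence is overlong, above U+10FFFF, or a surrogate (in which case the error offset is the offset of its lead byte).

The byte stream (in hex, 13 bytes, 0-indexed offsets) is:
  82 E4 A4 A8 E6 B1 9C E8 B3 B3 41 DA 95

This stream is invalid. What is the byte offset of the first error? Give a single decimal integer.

Answer: 0

Derivation:
Byte[0]=82: INVALID lead byte (not 0xxx/110x/1110/11110)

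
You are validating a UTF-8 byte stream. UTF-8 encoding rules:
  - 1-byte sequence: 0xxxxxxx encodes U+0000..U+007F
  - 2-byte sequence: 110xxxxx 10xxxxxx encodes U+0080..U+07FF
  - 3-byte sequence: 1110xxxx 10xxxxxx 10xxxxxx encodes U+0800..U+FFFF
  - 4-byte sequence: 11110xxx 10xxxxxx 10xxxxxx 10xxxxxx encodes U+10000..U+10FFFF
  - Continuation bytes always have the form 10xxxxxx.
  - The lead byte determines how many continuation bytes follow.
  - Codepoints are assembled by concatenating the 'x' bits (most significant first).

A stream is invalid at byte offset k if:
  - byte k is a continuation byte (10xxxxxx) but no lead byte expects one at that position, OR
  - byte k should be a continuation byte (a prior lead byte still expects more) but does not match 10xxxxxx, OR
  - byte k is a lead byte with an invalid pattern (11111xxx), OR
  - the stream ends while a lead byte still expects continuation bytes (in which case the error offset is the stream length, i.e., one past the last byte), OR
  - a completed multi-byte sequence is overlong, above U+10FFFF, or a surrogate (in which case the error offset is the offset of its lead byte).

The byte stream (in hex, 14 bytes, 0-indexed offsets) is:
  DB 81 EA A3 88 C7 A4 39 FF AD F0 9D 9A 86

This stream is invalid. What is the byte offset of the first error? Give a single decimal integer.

Answer: 8

Derivation:
Byte[0]=DB: 2-byte lead, need 1 cont bytes. acc=0x1B
Byte[1]=81: continuation. acc=(acc<<6)|0x01=0x6C1
Completed: cp=U+06C1 (starts at byte 0)
Byte[2]=EA: 3-byte lead, need 2 cont bytes. acc=0xA
Byte[3]=A3: continuation. acc=(acc<<6)|0x23=0x2A3
Byte[4]=88: continuation. acc=(acc<<6)|0x08=0xA8C8
Completed: cp=U+A8C8 (starts at byte 2)
Byte[5]=C7: 2-byte lead, need 1 cont bytes. acc=0x7
Byte[6]=A4: continuation. acc=(acc<<6)|0x24=0x1E4
Completed: cp=U+01E4 (starts at byte 5)
Byte[7]=39: 1-byte ASCII. cp=U+0039
Byte[8]=FF: INVALID lead byte (not 0xxx/110x/1110/11110)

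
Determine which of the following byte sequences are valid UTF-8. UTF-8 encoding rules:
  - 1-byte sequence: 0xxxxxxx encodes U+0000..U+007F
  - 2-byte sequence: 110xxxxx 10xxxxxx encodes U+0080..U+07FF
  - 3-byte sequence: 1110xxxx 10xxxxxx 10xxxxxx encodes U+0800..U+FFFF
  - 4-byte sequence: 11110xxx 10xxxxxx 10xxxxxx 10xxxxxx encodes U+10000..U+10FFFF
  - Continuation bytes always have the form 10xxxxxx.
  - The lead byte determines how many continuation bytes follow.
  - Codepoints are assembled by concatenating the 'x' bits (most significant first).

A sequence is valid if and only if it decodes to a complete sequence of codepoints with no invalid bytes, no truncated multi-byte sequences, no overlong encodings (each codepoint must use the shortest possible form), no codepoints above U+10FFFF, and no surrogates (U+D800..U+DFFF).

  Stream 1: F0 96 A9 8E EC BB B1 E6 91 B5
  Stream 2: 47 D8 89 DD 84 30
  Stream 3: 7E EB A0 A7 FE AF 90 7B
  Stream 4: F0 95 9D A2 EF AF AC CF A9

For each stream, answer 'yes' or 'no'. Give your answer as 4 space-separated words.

Answer: yes yes no yes

Derivation:
Stream 1: decodes cleanly. VALID
Stream 2: decodes cleanly. VALID
Stream 3: error at byte offset 4. INVALID
Stream 4: decodes cleanly. VALID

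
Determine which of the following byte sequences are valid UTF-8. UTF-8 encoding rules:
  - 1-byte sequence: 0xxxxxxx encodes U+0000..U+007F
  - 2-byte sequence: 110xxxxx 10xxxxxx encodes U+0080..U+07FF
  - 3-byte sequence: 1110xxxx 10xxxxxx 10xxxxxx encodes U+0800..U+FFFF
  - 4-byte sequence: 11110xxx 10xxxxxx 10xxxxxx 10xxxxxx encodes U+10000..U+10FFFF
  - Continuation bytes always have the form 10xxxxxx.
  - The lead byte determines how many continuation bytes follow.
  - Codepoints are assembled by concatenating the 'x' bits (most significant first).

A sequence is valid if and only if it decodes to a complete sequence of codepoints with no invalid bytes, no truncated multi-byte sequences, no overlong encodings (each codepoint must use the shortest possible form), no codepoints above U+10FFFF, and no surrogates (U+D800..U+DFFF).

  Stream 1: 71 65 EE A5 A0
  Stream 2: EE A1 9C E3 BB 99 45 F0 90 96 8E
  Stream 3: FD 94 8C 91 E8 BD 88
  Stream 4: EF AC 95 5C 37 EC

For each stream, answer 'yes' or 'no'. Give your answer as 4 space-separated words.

Stream 1: decodes cleanly. VALID
Stream 2: decodes cleanly. VALID
Stream 3: error at byte offset 0. INVALID
Stream 4: error at byte offset 6. INVALID

Answer: yes yes no no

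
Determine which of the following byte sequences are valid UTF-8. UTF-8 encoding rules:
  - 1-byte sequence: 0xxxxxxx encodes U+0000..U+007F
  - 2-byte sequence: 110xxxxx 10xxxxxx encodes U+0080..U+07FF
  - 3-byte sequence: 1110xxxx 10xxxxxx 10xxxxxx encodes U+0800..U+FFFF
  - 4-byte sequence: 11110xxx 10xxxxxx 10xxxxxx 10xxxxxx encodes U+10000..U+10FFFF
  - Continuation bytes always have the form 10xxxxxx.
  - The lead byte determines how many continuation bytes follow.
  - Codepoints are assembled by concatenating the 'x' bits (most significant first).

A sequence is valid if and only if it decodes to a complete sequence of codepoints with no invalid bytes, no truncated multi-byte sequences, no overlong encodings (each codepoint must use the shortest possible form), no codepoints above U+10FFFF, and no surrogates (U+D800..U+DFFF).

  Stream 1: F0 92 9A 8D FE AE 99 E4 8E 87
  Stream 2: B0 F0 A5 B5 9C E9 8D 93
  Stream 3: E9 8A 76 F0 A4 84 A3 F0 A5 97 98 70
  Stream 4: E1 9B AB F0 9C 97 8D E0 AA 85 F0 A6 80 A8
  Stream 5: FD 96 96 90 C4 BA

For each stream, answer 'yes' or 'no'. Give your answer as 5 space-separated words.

Answer: no no no yes no

Derivation:
Stream 1: error at byte offset 4. INVALID
Stream 2: error at byte offset 0. INVALID
Stream 3: error at byte offset 2. INVALID
Stream 4: decodes cleanly. VALID
Stream 5: error at byte offset 0. INVALID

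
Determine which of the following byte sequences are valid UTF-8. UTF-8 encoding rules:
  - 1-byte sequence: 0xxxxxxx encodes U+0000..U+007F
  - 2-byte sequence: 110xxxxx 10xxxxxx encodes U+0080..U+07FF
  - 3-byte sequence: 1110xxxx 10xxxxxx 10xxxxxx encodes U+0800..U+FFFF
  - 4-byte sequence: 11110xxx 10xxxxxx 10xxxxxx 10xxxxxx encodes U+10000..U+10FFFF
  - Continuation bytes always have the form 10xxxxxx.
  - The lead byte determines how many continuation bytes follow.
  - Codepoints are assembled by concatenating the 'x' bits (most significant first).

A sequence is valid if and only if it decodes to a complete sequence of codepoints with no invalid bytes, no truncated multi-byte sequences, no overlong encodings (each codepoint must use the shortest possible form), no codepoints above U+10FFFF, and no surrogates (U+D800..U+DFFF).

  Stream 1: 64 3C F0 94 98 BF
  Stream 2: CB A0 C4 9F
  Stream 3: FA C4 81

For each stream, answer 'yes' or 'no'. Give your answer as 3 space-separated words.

Stream 1: decodes cleanly. VALID
Stream 2: decodes cleanly. VALID
Stream 3: error at byte offset 0. INVALID

Answer: yes yes no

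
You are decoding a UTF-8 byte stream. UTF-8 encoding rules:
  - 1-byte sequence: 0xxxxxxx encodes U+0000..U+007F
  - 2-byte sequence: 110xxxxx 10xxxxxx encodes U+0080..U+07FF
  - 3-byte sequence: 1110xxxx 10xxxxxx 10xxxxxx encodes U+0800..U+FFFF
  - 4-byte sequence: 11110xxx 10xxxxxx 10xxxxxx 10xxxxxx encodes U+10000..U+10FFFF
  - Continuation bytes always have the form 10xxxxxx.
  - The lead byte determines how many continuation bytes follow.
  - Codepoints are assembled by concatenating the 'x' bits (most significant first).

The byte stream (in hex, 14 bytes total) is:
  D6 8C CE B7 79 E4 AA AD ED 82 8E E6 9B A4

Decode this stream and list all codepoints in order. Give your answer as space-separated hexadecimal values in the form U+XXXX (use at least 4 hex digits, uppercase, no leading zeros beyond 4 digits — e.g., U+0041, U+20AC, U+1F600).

Answer: U+058C U+03B7 U+0079 U+4AAD U+D08E U+66E4

Derivation:
Byte[0]=D6: 2-byte lead, need 1 cont bytes. acc=0x16
Byte[1]=8C: continuation. acc=(acc<<6)|0x0C=0x58C
Completed: cp=U+058C (starts at byte 0)
Byte[2]=CE: 2-byte lead, need 1 cont bytes. acc=0xE
Byte[3]=B7: continuation. acc=(acc<<6)|0x37=0x3B7
Completed: cp=U+03B7 (starts at byte 2)
Byte[4]=79: 1-byte ASCII. cp=U+0079
Byte[5]=E4: 3-byte lead, need 2 cont bytes. acc=0x4
Byte[6]=AA: continuation. acc=(acc<<6)|0x2A=0x12A
Byte[7]=AD: continuation. acc=(acc<<6)|0x2D=0x4AAD
Completed: cp=U+4AAD (starts at byte 5)
Byte[8]=ED: 3-byte lead, need 2 cont bytes. acc=0xD
Byte[9]=82: continuation. acc=(acc<<6)|0x02=0x342
Byte[10]=8E: continuation. acc=(acc<<6)|0x0E=0xD08E
Completed: cp=U+D08E (starts at byte 8)
Byte[11]=E6: 3-byte lead, need 2 cont bytes. acc=0x6
Byte[12]=9B: continuation. acc=(acc<<6)|0x1B=0x19B
Byte[13]=A4: continuation. acc=(acc<<6)|0x24=0x66E4
Completed: cp=U+66E4 (starts at byte 11)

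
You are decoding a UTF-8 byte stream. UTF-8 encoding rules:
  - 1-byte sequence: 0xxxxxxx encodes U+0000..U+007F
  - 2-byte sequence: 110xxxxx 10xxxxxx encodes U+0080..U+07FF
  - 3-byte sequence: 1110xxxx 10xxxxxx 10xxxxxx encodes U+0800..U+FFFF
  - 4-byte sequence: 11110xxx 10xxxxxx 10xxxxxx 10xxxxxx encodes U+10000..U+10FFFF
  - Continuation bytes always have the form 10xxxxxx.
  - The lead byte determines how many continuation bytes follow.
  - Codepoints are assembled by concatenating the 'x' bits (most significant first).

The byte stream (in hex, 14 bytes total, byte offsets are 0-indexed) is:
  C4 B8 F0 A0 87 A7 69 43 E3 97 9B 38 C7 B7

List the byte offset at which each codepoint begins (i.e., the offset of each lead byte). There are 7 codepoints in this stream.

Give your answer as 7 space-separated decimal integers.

Byte[0]=C4: 2-byte lead, need 1 cont bytes. acc=0x4
Byte[1]=B8: continuation. acc=(acc<<6)|0x38=0x138
Completed: cp=U+0138 (starts at byte 0)
Byte[2]=F0: 4-byte lead, need 3 cont bytes. acc=0x0
Byte[3]=A0: continuation. acc=(acc<<6)|0x20=0x20
Byte[4]=87: continuation. acc=(acc<<6)|0x07=0x807
Byte[5]=A7: continuation. acc=(acc<<6)|0x27=0x201E7
Completed: cp=U+201E7 (starts at byte 2)
Byte[6]=69: 1-byte ASCII. cp=U+0069
Byte[7]=43: 1-byte ASCII. cp=U+0043
Byte[8]=E3: 3-byte lead, need 2 cont bytes. acc=0x3
Byte[9]=97: continuation. acc=(acc<<6)|0x17=0xD7
Byte[10]=9B: continuation. acc=(acc<<6)|0x1B=0x35DB
Completed: cp=U+35DB (starts at byte 8)
Byte[11]=38: 1-byte ASCII. cp=U+0038
Byte[12]=C7: 2-byte lead, need 1 cont bytes. acc=0x7
Byte[13]=B7: continuation. acc=(acc<<6)|0x37=0x1F7
Completed: cp=U+01F7 (starts at byte 12)

Answer: 0 2 6 7 8 11 12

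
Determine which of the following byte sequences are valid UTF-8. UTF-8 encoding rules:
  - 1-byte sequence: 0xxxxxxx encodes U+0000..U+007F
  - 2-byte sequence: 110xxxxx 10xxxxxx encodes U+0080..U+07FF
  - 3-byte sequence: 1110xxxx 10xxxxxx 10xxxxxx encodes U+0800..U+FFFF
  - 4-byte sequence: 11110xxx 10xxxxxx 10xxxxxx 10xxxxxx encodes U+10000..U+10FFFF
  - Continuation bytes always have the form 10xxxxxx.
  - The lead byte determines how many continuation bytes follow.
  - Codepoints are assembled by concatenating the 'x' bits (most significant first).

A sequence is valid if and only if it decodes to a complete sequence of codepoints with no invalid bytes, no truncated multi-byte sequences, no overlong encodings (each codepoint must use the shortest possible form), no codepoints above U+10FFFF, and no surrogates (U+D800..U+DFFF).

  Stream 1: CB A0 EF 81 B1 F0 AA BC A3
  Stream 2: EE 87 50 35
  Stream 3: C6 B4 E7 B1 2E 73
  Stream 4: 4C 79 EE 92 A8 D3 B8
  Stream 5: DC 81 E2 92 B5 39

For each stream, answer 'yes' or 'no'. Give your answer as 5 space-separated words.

Stream 1: decodes cleanly. VALID
Stream 2: error at byte offset 2. INVALID
Stream 3: error at byte offset 4. INVALID
Stream 4: decodes cleanly. VALID
Stream 5: decodes cleanly. VALID

Answer: yes no no yes yes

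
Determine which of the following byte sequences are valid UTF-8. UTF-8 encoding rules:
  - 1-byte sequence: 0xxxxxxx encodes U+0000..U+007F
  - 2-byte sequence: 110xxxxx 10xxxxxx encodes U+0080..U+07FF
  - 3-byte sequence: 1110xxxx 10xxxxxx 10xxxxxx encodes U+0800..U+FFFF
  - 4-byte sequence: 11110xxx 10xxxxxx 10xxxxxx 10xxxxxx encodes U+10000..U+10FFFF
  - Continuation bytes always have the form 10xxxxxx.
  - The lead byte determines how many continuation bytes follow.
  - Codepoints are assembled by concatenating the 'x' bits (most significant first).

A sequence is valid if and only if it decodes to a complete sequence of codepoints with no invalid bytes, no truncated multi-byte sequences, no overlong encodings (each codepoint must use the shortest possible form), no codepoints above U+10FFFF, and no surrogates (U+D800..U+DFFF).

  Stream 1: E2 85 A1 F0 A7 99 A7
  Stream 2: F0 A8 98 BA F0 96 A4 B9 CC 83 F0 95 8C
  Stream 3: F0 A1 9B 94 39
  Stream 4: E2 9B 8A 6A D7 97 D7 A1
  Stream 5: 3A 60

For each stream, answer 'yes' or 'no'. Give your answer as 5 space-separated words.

Answer: yes no yes yes yes

Derivation:
Stream 1: decodes cleanly. VALID
Stream 2: error at byte offset 13. INVALID
Stream 3: decodes cleanly. VALID
Stream 4: decodes cleanly. VALID
Stream 5: decodes cleanly. VALID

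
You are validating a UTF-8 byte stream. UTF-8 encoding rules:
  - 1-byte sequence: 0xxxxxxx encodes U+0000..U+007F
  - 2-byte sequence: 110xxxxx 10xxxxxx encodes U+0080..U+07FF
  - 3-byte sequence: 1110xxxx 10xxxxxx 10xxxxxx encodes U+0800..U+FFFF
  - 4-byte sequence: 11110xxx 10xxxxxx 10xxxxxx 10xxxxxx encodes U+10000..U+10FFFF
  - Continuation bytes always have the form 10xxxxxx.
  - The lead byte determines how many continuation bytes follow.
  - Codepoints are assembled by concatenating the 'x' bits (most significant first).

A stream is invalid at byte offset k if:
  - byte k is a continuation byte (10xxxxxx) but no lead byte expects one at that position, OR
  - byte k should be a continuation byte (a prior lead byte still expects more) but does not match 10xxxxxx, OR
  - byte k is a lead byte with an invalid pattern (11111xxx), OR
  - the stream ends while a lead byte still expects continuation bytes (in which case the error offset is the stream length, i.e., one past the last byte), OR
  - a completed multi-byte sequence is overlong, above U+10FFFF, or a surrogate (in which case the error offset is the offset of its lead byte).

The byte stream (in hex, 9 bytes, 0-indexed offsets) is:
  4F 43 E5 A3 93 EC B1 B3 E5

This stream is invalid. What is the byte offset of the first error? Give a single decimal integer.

Answer: 9

Derivation:
Byte[0]=4F: 1-byte ASCII. cp=U+004F
Byte[1]=43: 1-byte ASCII. cp=U+0043
Byte[2]=E5: 3-byte lead, need 2 cont bytes. acc=0x5
Byte[3]=A3: continuation. acc=(acc<<6)|0x23=0x163
Byte[4]=93: continuation. acc=(acc<<6)|0x13=0x58D3
Completed: cp=U+58D3 (starts at byte 2)
Byte[5]=EC: 3-byte lead, need 2 cont bytes. acc=0xC
Byte[6]=B1: continuation. acc=(acc<<6)|0x31=0x331
Byte[7]=B3: continuation. acc=(acc<<6)|0x33=0xCC73
Completed: cp=U+CC73 (starts at byte 5)
Byte[8]=E5: 3-byte lead, need 2 cont bytes. acc=0x5
Byte[9]: stream ended, expected continuation. INVALID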